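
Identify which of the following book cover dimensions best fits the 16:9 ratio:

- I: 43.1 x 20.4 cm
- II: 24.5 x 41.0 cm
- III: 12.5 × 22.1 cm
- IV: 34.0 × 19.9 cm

III

Target 16:9 ≈ 1.778.
I: 2.113 (Δ0.335)  II: 1.673 (Δ0.105)  III: 1.768 (Δ0.010)  IV: 1.709 (Δ0.069)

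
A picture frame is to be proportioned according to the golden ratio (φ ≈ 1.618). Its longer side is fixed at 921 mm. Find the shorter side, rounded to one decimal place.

569.2 mm

golden ratio ≈ 1.61803.
Shorter side = 921 ÷ 1.61803 ≈ 569.211 → 569.2 mm.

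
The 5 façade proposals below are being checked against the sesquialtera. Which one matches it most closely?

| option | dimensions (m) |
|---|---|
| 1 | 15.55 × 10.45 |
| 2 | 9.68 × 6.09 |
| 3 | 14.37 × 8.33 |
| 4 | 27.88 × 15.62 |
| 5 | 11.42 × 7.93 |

1

Target 3:2 ≈ 1.500.
1: 1.488 (Δ0.012)  2: 1.589 (Δ0.089)  3: 1.725 (Δ0.225)  4: 1.785 (Δ0.285)  5: 1.440 (Δ0.060)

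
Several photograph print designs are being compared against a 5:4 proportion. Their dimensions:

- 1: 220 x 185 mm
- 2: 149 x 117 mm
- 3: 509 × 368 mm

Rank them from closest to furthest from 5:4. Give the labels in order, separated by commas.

Ratios: 1 = 220 / 185 ≈ 1.189; 2 = 149 / 117 ≈ 1.274; 3 = 509 / 368 ≈ 1.383.
|Δ from 1.250|: 1 0.061; 2 0.024; 3 0.133.

2, 1, 3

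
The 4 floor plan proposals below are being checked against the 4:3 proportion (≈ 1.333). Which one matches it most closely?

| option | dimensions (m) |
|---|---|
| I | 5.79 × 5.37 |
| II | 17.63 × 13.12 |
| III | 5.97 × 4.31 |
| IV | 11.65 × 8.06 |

II

Target 4:3 ≈ 1.333.
I: 1.078 (Δ0.255)  II: 1.344 (Δ0.011)  III: 1.385 (Δ0.052)  IV: 1.445 (Δ0.112)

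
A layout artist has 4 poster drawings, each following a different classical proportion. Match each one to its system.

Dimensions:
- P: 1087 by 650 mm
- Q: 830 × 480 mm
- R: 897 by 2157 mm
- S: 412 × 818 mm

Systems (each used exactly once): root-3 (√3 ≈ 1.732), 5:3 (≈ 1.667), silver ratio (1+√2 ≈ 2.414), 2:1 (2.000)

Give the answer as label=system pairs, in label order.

Ratios: P ≈ 1.672; Q ≈ 1.729; R ≈ 2.405; S ≈ 1.985.
Targets: root-3 ≈ 1.732; 5:3 ≈ 1.667; silver ratio ≈ 2.414; 2:1 ≈ 2.000.

P=5:3, Q=root-3, R=silver ratio, S=2:1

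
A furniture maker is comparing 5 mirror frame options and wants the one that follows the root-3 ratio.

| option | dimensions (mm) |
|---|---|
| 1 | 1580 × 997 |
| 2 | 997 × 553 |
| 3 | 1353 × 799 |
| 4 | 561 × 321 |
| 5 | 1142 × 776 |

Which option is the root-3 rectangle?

4

Target root-3 ≈ 1.732.
1: 1.585 (Δ0.147)  2: 1.803 (Δ0.071)  3: 1.693 (Δ0.039)  4: 1.748 (Δ0.016)  5: 1.472 (Δ0.260)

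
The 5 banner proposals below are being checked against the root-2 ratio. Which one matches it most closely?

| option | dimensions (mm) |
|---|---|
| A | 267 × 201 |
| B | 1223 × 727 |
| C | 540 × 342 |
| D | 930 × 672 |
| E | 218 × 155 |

Ratios (long/short): A ≈ 1.328; B ≈ 1.682; C ≈ 1.579; D ≈ 1.384; E ≈ 1.406.
root-2 ≈ 1.414; option E is nearest (Δ 0.008).

E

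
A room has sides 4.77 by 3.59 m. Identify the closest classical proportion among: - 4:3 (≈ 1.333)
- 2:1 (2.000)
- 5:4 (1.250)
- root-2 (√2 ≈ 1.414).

Ratio = 4.77 / 3.59 ≈ 1.329.
Distances: 4:3 1.333 (Δ 0.004); 2:1 2.000 (Δ 0.671); 5:4 1.250 (Δ 0.079); root-2 1.414 (Δ 0.085).

4:3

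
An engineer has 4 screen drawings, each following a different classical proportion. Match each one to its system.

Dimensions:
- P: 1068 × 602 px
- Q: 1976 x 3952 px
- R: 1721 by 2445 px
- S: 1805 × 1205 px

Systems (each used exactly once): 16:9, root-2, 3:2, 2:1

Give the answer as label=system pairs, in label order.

P=16:9, Q=2:1, R=root-2, S=3:2

Ratios: P ≈ 1.774; Q ≈ 2.000; R ≈ 1.421; S ≈ 1.498.
Targets: 16:9 ≈ 1.778; root-2 ≈ 1.414; 3:2 ≈ 1.500; 2:1 ≈ 2.000.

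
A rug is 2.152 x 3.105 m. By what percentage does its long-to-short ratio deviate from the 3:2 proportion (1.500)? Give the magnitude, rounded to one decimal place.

Ratio = 3.105 / 2.152 ≈ 1.4428.
Ideal 3:2 = 1.5000. |1.4428 − 1.5000| / 1.5000 ≈ 3.81% → 3.8%.

3.8%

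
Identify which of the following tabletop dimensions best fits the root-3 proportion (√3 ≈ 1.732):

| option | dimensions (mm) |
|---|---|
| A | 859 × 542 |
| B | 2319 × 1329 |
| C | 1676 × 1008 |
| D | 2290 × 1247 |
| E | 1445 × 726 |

B

Target root-3 ≈ 1.732.
A: 1.585 (Δ0.147)  B: 1.745 (Δ0.013)  C: 1.663 (Δ0.069)  D: 1.836 (Δ0.104)  E: 1.990 (Δ0.258)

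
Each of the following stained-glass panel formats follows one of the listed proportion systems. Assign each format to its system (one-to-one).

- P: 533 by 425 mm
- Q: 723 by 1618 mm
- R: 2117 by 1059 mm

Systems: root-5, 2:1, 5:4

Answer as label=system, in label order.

P=5:4, Q=root-5, R=2:1

P = 533/425 ≈ 1.254 → 5:4 (1.250)
Q = 1618/723 ≈ 2.238 → root-5 (2.236)
R = 2117/1059 ≈ 1.999 → 2:1 (2.000)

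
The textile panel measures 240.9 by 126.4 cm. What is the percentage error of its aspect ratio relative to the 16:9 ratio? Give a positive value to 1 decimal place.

Ratio = 240.9 / 126.4 ≈ 1.9059.
Ideal 16:9 ≈ 1.7778. |1.9059 − 1.7778| / 1.7778 ≈ 7.21% → 7.2%.

7.2%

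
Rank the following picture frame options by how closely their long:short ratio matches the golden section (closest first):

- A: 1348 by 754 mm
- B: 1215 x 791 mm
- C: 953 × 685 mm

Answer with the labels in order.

Ratios: A = 1348 / 754 ≈ 1.788; B = 1215 / 791 ≈ 1.536; C = 953 / 685 ≈ 1.391.
|Δ from 1.618|: A 0.170; B 0.082; C 0.227.

B, A, C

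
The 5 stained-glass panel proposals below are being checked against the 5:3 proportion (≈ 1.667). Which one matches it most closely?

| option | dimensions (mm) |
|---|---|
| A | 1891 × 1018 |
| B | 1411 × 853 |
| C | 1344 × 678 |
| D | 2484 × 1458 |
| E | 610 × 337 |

Ratios (long/short): A ≈ 1.858; B ≈ 1.654; C ≈ 1.982; D ≈ 1.704; E ≈ 1.810.
5:3 ≈ 1.667; option B is nearest (Δ 0.013).

B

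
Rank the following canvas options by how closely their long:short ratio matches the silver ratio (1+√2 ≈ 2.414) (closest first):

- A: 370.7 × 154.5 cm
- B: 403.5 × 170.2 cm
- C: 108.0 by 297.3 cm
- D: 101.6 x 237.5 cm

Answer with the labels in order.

A, B, D, C

A: 370.7/154.5 ≈ 2.399 → |2.399 − 2.414| = 0.015
B: 403.5/170.2 ≈ 2.371 → |2.371 − 2.414| = 0.043
C: 297.3/108.0 ≈ 2.753 → |2.753 − 2.414| = 0.339
D: 237.5/101.6 ≈ 2.338 → |2.338 − 2.414| = 0.076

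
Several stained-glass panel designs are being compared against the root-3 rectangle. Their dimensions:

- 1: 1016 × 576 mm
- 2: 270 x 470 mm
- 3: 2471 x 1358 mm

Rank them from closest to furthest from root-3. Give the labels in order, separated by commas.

2, 1, 3

1: 1016/576 ≈ 1.764 → |1.764 − 1.732| = 0.032
2: 470/270 ≈ 1.741 → |1.741 − 1.732| = 0.009
3: 2471/1358 ≈ 1.820 → |1.820 − 1.732| = 0.088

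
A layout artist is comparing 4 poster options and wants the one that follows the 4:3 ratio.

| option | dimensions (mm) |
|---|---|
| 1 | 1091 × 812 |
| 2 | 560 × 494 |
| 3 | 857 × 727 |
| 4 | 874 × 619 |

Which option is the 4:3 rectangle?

1

Target 4:3 ≈ 1.333.
1: 1.344 (Δ0.011)  2: 1.134 (Δ0.199)  3: 1.179 (Δ0.154)  4: 1.412 (Δ0.079)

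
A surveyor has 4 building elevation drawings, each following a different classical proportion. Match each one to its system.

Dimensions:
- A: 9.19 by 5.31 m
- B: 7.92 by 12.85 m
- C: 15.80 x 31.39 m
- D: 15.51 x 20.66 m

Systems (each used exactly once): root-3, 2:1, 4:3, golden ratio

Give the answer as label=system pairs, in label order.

A=root-3, B=golden ratio, C=2:1, D=4:3

Ratios: A ≈ 1.731; B ≈ 1.622; C ≈ 1.987; D ≈ 1.332.
Targets: root-3 ≈ 1.732; 2:1 ≈ 2.000; 4:3 ≈ 1.333; golden ratio ≈ 1.618.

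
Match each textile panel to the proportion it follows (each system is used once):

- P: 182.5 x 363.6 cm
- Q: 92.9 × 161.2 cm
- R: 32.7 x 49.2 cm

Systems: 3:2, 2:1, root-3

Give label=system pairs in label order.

P=2:1, Q=root-3, R=3:2

P = 363.6/182.5 ≈ 1.992 → 2:1 (2.000)
Q = 161.2/92.9 ≈ 1.735 → root-3 (1.732)
R = 49.2/32.7 ≈ 1.505 → 3:2 (1.500)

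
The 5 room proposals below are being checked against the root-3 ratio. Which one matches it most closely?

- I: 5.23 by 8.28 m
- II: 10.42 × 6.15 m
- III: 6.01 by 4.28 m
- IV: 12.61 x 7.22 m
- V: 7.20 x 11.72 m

IV

Target root-3 ≈ 1.732.
I: 1.583 (Δ0.149)  II: 1.694 (Δ0.038)  III: 1.404 (Δ0.328)  IV: 1.747 (Δ0.015)  V: 1.628 (Δ0.104)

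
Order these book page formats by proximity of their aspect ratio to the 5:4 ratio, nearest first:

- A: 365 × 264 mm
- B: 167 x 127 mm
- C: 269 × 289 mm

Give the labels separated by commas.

A: 365/264 ≈ 1.383 → |1.383 − 1.250| = 0.133
B: 167/127 ≈ 1.315 → |1.315 − 1.250| = 0.065
C: 289/269 ≈ 1.074 → |1.074 − 1.250| = 0.176

B, A, C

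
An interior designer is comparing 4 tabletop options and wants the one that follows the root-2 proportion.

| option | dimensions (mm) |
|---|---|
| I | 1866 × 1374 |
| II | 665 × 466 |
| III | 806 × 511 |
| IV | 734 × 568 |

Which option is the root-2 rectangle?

II

Ratios (long/short): I ≈ 1.358; II ≈ 1.427; III ≈ 1.577; IV ≈ 1.292.
root-2 ≈ 1.414; option II is nearest (Δ 0.013).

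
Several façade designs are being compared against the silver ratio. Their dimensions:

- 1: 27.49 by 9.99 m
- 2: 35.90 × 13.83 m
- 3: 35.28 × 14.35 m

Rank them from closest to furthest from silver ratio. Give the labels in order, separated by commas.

3, 2, 1

1: 27.49/9.99 ≈ 2.752 → |2.752 − 2.414| = 0.338
2: 35.90/13.83 ≈ 2.596 → |2.596 − 2.414| = 0.182
3: 35.28/14.35 ≈ 2.459 → |2.459 − 2.414| = 0.045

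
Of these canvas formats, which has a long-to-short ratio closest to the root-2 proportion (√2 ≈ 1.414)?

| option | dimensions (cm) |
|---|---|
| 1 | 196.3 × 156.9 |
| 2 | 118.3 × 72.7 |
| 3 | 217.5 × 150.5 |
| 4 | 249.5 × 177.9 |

4

Target root-2 ≈ 1.414.
1: 1.251 (Δ0.163)  2: 1.627 (Δ0.213)  3: 1.445 (Δ0.031)  4: 1.402 (Δ0.012)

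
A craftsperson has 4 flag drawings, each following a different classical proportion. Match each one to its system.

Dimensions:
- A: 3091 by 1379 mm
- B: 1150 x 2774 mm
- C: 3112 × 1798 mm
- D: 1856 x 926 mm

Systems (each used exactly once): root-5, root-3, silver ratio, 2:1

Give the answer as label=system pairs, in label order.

A=root-5, B=silver ratio, C=root-3, D=2:1

A = 3091/1379 ≈ 2.241 → root-5 (2.236)
B = 2774/1150 ≈ 2.412 → silver ratio (2.414)
C = 3112/1798 ≈ 1.731 → root-3 (1.732)
D = 1856/926 ≈ 2.004 → 2:1 (2.000)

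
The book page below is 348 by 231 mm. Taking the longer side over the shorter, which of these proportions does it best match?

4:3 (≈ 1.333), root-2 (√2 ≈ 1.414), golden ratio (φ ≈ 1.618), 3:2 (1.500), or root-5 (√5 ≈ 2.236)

3:2

348/231 ≈ 1.506. Nearest candidates are 3:2 (1.500, off by 0.006) and root-2 (1.414, off by 0.092).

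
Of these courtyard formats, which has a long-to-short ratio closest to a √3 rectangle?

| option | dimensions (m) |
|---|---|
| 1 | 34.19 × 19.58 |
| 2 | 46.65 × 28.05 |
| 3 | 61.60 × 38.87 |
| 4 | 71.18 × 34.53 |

1

Target root-3 ≈ 1.732.
1: 1.746 (Δ0.014)  2: 1.663 (Δ0.069)  3: 1.585 (Δ0.147)  4: 2.061 (Δ0.329)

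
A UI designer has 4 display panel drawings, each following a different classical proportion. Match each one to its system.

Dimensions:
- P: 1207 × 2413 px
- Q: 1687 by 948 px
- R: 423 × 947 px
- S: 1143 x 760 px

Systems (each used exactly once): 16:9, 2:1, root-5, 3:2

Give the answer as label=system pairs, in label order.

Ratios: P ≈ 1.999; Q ≈ 1.780; R ≈ 2.239; S ≈ 1.504.
Targets: 16:9 ≈ 1.778; 2:1 ≈ 2.000; root-5 ≈ 2.236; 3:2 ≈ 1.500.

P=2:1, Q=16:9, R=root-5, S=3:2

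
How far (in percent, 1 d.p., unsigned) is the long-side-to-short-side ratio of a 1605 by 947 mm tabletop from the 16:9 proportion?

4.7%

Ratio = 1605 / 947 ≈ 1.6948.
Ideal 16:9 ≈ 1.7778. |1.6948 − 1.7778| / 1.7778 ≈ 4.67% → 4.7%.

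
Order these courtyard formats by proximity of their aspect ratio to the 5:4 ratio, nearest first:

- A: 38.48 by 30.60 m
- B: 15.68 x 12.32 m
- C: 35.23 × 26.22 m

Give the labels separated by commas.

Ratios: A = 38.48 / 30.60 ≈ 1.258; B = 15.68 / 12.32 ≈ 1.273; C = 35.23 / 26.22 ≈ 1.344.
|Δ from 1.250|: A 0.008; B 0.023; C 0.094.

A, B, C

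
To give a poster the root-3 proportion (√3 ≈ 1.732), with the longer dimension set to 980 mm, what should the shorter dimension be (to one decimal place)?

565.8 mm

root-3 ≈ 1.73205.
Shorter side = 980 ÷ 1.73205 ≈ 565.804 → 565.8 mm.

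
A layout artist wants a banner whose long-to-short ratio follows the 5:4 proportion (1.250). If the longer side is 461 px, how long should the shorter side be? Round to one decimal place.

368.8 px

5:4 = 1.25000.
Shorter side = 461 ÷ 1.25000 ≈ 368.800 → 368.8 px.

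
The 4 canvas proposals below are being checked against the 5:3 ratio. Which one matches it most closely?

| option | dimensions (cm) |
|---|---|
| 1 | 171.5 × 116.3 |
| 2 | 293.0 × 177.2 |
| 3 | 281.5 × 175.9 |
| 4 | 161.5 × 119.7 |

2

Ratios (long/short): 1 ≈ 1.475; 2 ≈ 1.653; 3 ≈ 1.600; 4 ≈ 1.349.
5:3 ≈ 1.667; option 2 is nearest (Δ 0.014).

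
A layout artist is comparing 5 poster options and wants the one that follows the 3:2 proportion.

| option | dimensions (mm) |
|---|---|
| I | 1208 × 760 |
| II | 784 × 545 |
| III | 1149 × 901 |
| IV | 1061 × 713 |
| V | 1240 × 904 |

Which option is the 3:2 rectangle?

Ratios (long/short): I ≈ 1.589; II ≈ 1.439; III ≈ 1.275; IV ≈ 1.488; V ≈ 1.372.
3:2 ≈ 1.500; option IV is nearest (Δ 0.012).

IV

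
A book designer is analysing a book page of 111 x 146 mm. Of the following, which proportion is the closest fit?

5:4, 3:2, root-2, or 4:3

Ratio = 146 / 111 ≈ 1.315.
Distances: 5:4 1.250 (Δ 0.065); 3:2 1.500 (Δ 0.185); root-2 1.414 (Δ 0.099); 4:3 1.333 (Δ 0.018).

4:3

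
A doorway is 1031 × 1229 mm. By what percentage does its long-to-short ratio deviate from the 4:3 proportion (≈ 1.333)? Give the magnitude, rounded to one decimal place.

Ratio = 1229 / 1031 ≈ 1.1920.
Ideal 4:3 ≈ 1.3333. |1.1920 − 1.3333| / 1.3333 ≈ 10.60% → 10.6%.

10.6%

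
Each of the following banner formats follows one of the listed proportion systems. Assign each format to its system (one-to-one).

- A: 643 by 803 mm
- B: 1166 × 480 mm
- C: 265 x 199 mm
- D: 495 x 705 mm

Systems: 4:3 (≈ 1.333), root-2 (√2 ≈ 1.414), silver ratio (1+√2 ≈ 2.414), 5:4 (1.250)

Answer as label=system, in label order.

A=5:4, B=silver ratio, C=4:3, D=root-2

Ratios: A ≈ 1.249; B ≈ 2.429; C ≈ 1.332; D ≈ 1.424.
Targets: 4:3 ≈ 1.333; root-2 ≈ 1.414; silver ratio ≈ 2.414; 5:4 ≈ 1.250.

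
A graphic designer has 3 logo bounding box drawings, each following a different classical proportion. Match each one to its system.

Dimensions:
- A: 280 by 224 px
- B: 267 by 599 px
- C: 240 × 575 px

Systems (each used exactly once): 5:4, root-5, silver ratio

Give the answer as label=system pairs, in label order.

A=5:4, B=root-5, C=silver ratio

Ratios: A ≈ 1.250; B ≈ 2.243; C ≈ 2.396.
Targets: 5:4 ≈ 1.250; root-5 ≈ 2.236; silver ratio ≈ 2.414.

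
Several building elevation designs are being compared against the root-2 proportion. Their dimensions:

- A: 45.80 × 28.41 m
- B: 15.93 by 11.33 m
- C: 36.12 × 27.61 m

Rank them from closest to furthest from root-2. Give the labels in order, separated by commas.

A: 45.80/28.41 ≈ 1.612 → |1.612 − 1.414| = 0.198
B: 15.93/11.33 ≈ 1.406 → |1.406 − 1.414| = 0.008
C: 36.12/27.61 ≈ 1.308 → |1.308 − 1.414| = 0.106

B, C, A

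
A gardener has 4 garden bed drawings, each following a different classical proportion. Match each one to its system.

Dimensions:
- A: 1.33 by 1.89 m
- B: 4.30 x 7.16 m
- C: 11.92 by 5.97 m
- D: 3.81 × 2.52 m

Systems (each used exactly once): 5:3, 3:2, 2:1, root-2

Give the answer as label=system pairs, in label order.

Ratios: A ≈ 1.421; B ≈ 1.665; C ≈ 1.997; D ≈ 1.512.
Targets: 5:3 ≈ 1.667; 3:2 ≈ 1.500; 2:1 ≈ 2.000; root-2 ≈ 1.414.

A=root-2, B=5:3, C=2:1, D=3:2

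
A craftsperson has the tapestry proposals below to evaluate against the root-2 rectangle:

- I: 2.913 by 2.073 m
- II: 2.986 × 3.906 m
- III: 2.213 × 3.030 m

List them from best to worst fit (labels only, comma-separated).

Ratios: I = 2.913 / 2.073 ≈ 1.405; II = 3.906 / 2.986 ≈ 1.308; III = 3.030 / 2.213 ≈ 1.369.
|Δ from 1.414|: I 0.009; II 0.106; III 0.045.

I, III, II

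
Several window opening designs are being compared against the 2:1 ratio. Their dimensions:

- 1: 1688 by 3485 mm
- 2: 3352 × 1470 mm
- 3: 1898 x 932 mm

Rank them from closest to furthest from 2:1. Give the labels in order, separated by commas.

3, 1, 2

1: 3485/1688 ≈ 2.065 → |2.065 − 2.000| = 0.065
2: 3352/1470 ≈ 2.280 → |2.280 − 2.000| = 0.280
3: 1898/932 ≈ 2.036 → |2.036 − 2.000| = 0.036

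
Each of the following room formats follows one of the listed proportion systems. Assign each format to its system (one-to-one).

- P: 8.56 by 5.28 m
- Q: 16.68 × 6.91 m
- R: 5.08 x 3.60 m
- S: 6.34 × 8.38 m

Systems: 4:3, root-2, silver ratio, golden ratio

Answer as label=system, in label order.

P = 8.56/5.28 ≈ 1.621 → golden ratio (1.618)
Q = 16.68/6.91 ≈ 2.414 → silver ratio (2.414)
R = 5.08/3.60 ≈ 1.411 → root-2 (1.414)
S = 8.38/6.34 ≈ 1.322 → 4:3 (1.333)

P=golden ratio, Q=silver ratio, R=root-2, S=4:3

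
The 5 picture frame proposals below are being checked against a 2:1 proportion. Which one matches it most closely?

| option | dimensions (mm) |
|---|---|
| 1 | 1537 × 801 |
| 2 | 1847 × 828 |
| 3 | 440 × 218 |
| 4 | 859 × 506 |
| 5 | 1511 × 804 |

Ratios (long/short): 1 ≈ 1.919; 2 ≈ 2.231; 3 ≈ 2.018; 4 ≈ 1.698; 5 ≈ 1.879.
2:1 ≈ 2.000; option 3 is nearest (Δ 0.018).

3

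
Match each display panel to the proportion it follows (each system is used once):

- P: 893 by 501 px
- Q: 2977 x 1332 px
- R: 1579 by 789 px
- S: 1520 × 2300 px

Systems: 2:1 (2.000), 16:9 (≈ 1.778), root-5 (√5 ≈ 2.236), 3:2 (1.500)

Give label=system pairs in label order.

P=16:9, Q=root-5, R=2:1, S=3:2

P = 893/501 ≈ 1.782 → 16:9 (1.778)
Q = 2977/1332 ≈ 2.235 → root-5 (2.236)
R = 1579/789 ≈ 2.001 → 2:1 (2.000)
S = 2300/1520 ≈ 1.513 → 3:2 (1.500)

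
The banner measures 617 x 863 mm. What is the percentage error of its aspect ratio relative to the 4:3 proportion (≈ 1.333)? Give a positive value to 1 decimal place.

Ratio = 863 / 617 ≈ 1.3987.
Ideal 4:3 ≈ 1.3333. |1.3987 − 1.3333| / 1.3333 ≈ 4.91% → 4.9%.

4.9%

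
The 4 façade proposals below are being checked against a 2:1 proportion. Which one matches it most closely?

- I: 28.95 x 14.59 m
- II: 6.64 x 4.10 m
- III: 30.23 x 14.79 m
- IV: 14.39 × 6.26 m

Target 2:1 ≈ 2.000.
I: 1.984 (Δ0.016)  II: 1.620 (Δ0.380)  III: 2.044 (Δ0.044)  IV: 2.299 (Δ0.299)

I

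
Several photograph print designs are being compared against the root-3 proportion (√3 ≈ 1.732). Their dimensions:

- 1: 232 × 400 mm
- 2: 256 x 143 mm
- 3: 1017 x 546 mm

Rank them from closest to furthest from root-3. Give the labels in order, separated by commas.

Ratios: 1 = 400 / 232 ≈ 1.724; 2 = 256 / 143 ≈ 1.790; 3 = 1017 / 546 ≈ 1.863.
|Δ from 1.732|: 1 0.008; 2 0.058; 3 0.131.

1, 2, 3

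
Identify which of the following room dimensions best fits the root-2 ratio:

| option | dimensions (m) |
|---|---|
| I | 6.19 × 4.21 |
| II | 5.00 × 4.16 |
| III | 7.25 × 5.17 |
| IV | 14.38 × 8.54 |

Target root-2 ≈ 1.414.
I: 1.470 (Δ0.056)  II: 1.202 (Δ0.212)  III: 1.402 (Δ0.012)  IV: 1.684 (Δ0.270)

III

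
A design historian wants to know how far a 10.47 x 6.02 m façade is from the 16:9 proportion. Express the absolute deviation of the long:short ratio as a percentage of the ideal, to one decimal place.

2.2%

Ratio = 10.47 / 6.02 ≈ 1.7392.
Ideal 16:9 ≈ 1.7778. |1.7392 − 1.7778| / 1.7778 ≈ 2.17% → 2.2%.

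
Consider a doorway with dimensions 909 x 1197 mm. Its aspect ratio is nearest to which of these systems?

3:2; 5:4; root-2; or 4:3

Ratio = 1197 / 909 ≈ 1.317.
Distances: 3:2 1.500 (Δ 0.183); 5:4 1.250 (Δ 0.067); root-2 1.414 (Δ 0.097); 4:3 1.333 (Δ 0.016).

4:3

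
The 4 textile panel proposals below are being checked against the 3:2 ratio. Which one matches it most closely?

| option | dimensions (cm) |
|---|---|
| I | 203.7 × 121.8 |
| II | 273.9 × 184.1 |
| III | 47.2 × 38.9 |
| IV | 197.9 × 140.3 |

II

Ratios (long/short): I ≈ 1.672; II ≈ 1.488; III ≈ 1.213; IV ≈ 1.411.
3:2 ≈ 1.500; option II is nearest (Δ 0.012).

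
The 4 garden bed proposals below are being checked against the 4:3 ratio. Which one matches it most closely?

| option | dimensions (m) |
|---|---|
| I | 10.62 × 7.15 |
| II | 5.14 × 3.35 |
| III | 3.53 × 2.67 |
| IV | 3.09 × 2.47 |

Target 4:3 ≈ 1.333.
I: 1.485 (Δ0.152)  II: 1.534 (Δ0.201)  III: 1.322 (Δ0.011)  IV: 1.251 (Δ0.082)

III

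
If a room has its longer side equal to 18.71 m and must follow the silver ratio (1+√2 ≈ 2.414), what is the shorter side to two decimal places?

7.75 m

silver ratio ≈ 2.41421.
Shorter side = 18.71 ÷ 2.41421 ≈ 7.7499 → 7.75 m.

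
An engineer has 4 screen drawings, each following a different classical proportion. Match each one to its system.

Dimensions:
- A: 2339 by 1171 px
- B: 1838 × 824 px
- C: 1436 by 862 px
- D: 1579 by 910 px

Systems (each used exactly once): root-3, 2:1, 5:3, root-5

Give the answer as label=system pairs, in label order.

A=2:1, B=root-5, C=5:3, D=root-3

Ratios: A ≈ 1.997; B ≈ 2.231; C ≈ 1.666; D ≈ 1.735.
Targets: root-3 ≈ 1.732; 2:1 ≈ 2.000; 5:3 ≈ 1.667; root-5 ≈ 2.236.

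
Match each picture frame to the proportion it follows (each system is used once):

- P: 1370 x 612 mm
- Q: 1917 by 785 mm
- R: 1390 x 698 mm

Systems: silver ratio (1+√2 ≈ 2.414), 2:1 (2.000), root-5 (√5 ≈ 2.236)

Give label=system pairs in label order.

P=root-5, Q=silver ratio, R=2:1

Ratios: P ≈ 2.239; Q ≈ 2.442; R ≈ 1.991.
Targets: silver ratio ≈ 2.414; 2:1 ≈ 2.000; root-5 ≈ 2.236.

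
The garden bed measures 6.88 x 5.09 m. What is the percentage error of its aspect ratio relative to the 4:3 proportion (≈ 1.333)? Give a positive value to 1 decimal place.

1.4%

Ratio = 6.88 / 5.09 ≈ 1.3517.
Ideal 4:3 ≈ 1.3333. |1.3517 − 1.3333| / 1.3333 ≈ 1.38% → 1.4%.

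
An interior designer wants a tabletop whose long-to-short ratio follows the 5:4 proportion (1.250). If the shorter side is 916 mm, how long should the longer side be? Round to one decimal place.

5:4 = 1.25000.
Longer side = 916 × 1.25000 ≈ 1145.000 → 1145.0 mm.

1145.0 mm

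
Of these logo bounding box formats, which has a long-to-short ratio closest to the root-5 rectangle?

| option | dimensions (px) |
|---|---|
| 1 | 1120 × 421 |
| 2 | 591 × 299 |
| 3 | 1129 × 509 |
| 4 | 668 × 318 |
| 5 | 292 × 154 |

Ratios (long/short): 1 ≈ 2.660; 2 ≈ 1.977; 3 ≈ 2.218; 4 ≈ 2.101; 5 ≈ 1.896.
root-5 ≈ 2.236; option 3 is nearest (Δ 0.018).

3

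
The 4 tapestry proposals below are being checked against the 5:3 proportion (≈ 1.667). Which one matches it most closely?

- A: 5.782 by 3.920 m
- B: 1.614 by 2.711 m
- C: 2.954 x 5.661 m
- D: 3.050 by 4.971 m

B

Target 5:3 ≈ 1.667.
A: 1.475 (Δ0.192)  B: 1.680 (Δ0.013)  C: 1.916 (Δ0.249)  D: 1.630 (Δ0.037)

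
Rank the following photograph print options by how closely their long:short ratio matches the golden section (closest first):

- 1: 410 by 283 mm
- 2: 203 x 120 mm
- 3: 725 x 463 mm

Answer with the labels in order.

1: 410/283 ≈ 1.449 → |1.449 − 1.618| = 0.169
2: 203/120 ≈ 1.692 → |1.692 − 1.618| = 0.074
3: 725/463 ≈ 1.566 → |1.566 − 1.618| = 0.052

3, 2, 1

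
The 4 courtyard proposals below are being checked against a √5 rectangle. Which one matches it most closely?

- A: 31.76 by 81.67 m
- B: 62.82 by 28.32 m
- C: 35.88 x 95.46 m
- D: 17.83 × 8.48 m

Ratios (long/short): A ≈ 2.571; B ≈ 2.218; C ≈ 2.661; D ≈ 2.103.
root-5 ≈ 2.236; option B is nearest (Δ 0.018).

B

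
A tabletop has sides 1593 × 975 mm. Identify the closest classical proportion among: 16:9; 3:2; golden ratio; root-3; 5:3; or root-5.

golden ratio

1593/975 ≈ 1.634. Nearest candidates are golden ratio (1.618, off by 0.016) and 5:3 (1.667, off by 0.033).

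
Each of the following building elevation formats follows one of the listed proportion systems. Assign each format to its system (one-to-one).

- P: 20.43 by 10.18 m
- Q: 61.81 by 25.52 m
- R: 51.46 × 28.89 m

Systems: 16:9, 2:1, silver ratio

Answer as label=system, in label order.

P=2:1, Q=silver ratio, R=16:9

Ratios: P ≈ 2.007; Q ≈ 2.422; R ≈ 1.781.
Targets: 16:9 ≈ 1.778; 2:1 ≈ 2.000; silver ratio ≈ 2.414.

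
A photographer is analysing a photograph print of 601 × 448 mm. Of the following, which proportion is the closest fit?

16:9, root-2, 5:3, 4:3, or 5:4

601/448 ≈ 1.342. Nearest candidates are 4:3 (1.333, off by 0.009) and root-2 (1.414, off by 0.072).

4:3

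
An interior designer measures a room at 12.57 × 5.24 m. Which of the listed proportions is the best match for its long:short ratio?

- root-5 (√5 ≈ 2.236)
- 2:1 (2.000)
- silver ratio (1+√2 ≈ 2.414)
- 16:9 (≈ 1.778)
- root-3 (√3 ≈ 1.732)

Ratio = 12.57 / 5.24 ≈ 2.399.
Distances: root-5 2.236 (Δ 0.163); 2:1 2.000 (Δ 0.399); silver ratio 2.414 (Δ 0.015); 16:9 1.778 (Δ 0.621); root-3 1.732 (Δ 0.667).

silver ratio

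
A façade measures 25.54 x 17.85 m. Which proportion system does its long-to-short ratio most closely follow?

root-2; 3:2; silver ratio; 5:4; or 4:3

root-2

Ratio = 25.54 / 17.85 ≈ 1.431.
Distances: root-2 1.414 (Δ 0.017); 3:2 1.500 (Δ 0.069); silver ratio 2.414 (Δ 0.983); 5:4 1.250 (Δ 0.181); 4:3 1.333 (Δ 0.098).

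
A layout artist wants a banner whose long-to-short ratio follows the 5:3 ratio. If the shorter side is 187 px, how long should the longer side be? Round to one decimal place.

5:3 ≈ 1.66667.
Longer side = 187 × 1.66667 ≈ 311.667 → 311.7 px.

311.7 px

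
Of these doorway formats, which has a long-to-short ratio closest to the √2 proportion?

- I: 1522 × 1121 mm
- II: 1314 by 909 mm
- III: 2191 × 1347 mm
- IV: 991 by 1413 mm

Target root-2 ≈ 1.414.
I: 1.358 (Δ0.056)  II: 1.446 (Δ0.032)  III: 1.627 (Δ0.213)  IV: 1.426 (Δ0.012)

IV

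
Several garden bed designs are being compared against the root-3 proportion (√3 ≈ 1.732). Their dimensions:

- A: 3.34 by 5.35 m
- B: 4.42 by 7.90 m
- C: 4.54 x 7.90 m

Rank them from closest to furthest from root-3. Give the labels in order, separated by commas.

C, B, A

Ratios: A = 5.35 / 3.34 ≈ 1.602; B = 7.90 / 4.42 ≈ 1.787; C = 7.90 / 4.54 ≈ 1.740.
|Δ from 1.732|: A 0.130; B 0.055; C 0.008.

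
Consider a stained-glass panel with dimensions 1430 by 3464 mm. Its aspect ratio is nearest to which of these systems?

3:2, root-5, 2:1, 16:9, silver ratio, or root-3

silver ratio

3464/1430 ≈ 2.422. Nearest candidates are silver ratio (2.414, off by 0.008) and root-5 (2.236, off by 0.186).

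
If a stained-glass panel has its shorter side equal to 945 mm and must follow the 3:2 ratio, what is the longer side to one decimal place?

1417.5 mm

3:2 = 1.50000.
Longer side = 945 × 1.50000 ≈ 1417.500 → 1417.5 mm.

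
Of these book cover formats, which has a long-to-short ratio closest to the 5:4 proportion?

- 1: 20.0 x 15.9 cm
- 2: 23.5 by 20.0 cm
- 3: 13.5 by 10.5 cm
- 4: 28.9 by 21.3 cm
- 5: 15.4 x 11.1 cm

1

Ratios (long/short): 1 ≈ 1.258; 2 ≈ 1.175; 3 ≈ 1.286; 4 ≈ 1.357; 5 ≈ 1.387.
5:4 ≈ 1.250; option 1 is nearest (Δ 0.008).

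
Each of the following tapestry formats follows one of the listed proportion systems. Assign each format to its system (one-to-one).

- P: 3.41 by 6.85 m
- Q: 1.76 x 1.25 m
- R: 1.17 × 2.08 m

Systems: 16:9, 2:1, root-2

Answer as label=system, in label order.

Ratios: P ≈ 2.009; Q ≈ 1.408; R ≈ 1.778.
Targets: 16:9 ≈ 1.778; 2:1 ≈ 2.000; root-2 ≈ 1.414.

P=2:1, Q=root-2, R=16:9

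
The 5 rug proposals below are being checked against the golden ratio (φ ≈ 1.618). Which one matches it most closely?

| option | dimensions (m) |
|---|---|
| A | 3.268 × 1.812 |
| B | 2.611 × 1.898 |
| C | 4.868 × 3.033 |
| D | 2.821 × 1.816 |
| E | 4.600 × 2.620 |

Target golden ratio ≈ 1.618.
A: 1.804 (Δ0.186)  B: 1.376 (Δ0.242)  C: 1.605 (Δ0.013)  D: 1.553 (Δ0.065)  E: 1.756 (Δ0.138)

C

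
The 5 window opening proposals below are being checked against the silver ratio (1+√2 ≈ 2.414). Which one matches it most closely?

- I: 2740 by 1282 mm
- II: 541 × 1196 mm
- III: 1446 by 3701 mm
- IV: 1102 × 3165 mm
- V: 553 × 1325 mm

V

Target silver ratio ≈ 2.414.
I: 2.137 (Δ0.277)  II: 2.211 (Δ0.203)  III: 2.559 (Δ0.145)  IV: 2.872 (Δ0.458)  V: 2.396 (Δ0.018)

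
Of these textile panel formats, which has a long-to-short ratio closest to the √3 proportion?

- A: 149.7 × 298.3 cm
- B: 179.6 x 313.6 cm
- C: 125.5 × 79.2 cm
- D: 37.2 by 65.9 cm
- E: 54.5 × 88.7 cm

B

Ratios (long/short): A ≈ 1.993; B ≈ 1.746; C ≈ 1.585; D ≈ 1.772; E ≈ 1.628.
root-3 ≈ 1.732; option B is nearest (Δ 0.014).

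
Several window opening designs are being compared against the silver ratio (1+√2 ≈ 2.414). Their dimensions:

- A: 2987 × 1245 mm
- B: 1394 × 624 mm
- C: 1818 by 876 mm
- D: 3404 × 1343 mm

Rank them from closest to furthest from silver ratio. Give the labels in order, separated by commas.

Ratios: A = 2987 / 1245 ≈ 2.399; B = 1394 / 624 ≈ 2.234; C = 1818 / 876 ≈ 2.075; D = 3404 / 1343 ≈ 2.535.
|Δ from 2.414|: A 0.015; B 0.180; C 0.339; D 0.121.

A, D, B, C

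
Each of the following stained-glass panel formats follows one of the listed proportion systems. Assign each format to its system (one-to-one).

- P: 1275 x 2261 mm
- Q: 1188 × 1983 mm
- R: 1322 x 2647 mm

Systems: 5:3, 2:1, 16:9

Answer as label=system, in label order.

Ratios: P ≈ 1.773; Q ≈ 1.669; R ≈ 2.002.
Targets: 5:3 ≈ 1.667; 2:1 ≈ 2.000; 16:9 ≈ 1.778.

P=16:9, Q=5:3, R=2:1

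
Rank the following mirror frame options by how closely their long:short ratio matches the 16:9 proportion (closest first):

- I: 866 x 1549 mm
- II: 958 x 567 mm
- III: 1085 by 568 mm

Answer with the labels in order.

I, II, III

Ratios: I = 1549 / 866 ≈ 1.789; II = 958 / 567 ≈ 1.690; III = 1085 / 568 ≈ 1.910.
|Δ from 1.778|: I 0.011; II 0.088; III 0.132.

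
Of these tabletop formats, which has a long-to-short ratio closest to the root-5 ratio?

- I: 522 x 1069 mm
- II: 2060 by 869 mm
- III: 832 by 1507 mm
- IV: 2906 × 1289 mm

IV

Target root-5 ≈ 2.236.
I: 2.048 (Δ0.188)  II: 2.371 (Δ0.135)  III: 1.811 (Δ0.425)  IV: 2.254 (Δ0.018)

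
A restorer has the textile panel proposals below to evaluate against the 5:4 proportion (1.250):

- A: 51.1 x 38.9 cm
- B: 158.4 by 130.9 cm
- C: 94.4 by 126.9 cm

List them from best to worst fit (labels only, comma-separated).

Ratios: A = 51.1 / 38.9 ≈ 1.314; B = 158.4 / 130.9 ≈ 1.210; C = 126.9 / 94.4 ≈ 1.344.
|Δ from 1.250|: A 0.064; B 0.040; C 0.094.

B, A, C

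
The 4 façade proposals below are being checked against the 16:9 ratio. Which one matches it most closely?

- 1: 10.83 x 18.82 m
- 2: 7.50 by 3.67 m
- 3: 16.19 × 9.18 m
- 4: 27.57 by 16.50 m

Target 16:9 ≈ 1.778.
1: 1.738 (Δ0.040)  2: 2.044 (Δ0.266)  3: 1.764 (Δ0.014)  4: 1.671 (Δ0.107)

3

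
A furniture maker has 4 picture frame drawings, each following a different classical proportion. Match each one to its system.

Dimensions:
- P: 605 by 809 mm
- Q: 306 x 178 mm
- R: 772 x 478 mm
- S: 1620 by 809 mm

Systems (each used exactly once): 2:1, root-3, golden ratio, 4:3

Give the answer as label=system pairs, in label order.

P=4:3, Q=root-3, R=golden ratio, S=2:1

P = 809/605 ≈ 1.337 → 4:3 (1.333)
Q = 306/178 ≈ 1.719 → root-3 (1.732)
R = 772/478 ≈ 1.615 → golden ratio (1.618)
S = 1620/809 ≈ 2.002 → 2:1 (2.000)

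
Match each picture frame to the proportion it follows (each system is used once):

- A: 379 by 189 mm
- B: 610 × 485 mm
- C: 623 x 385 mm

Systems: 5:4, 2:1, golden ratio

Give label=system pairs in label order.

A=2:1, B=5:4, C=golden ratio

A = 379/189 ≈ 2.005 → 2:1 (2.000)
B = 610/485 ≈ 1.258 → 5:4 (1.250)
C = 623/385 ≈ 1.618 → golden ratio (1.618)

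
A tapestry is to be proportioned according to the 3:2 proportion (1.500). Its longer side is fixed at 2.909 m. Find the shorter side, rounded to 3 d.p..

1.939 m

3:2 = 1.50000.
Shorter side = 2.909 ÷ 1.50000 ≈ 1.93933 → 1.939 m.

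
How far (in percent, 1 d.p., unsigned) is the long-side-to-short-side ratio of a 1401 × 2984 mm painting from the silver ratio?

Ratio = 2984 / 1401 ≈ 2.1299.
Ideal silver ratio ≈ 2.4142. |2.1299 − 2.4142| / 2.4142 ≈ 11.78% → 11.8%.

11.8%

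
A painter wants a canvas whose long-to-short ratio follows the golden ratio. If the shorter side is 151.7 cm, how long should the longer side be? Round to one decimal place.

245.5 cm

golden ratio ≈ 1.61803.
Longer side = 151.7 × 1.61803 ≈ 245.455 → 245.5 cm.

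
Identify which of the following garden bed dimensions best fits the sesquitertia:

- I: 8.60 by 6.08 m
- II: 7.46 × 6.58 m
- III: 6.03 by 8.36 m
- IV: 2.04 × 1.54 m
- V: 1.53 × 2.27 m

IV

Target 4:3 ≈ 1.333.
I: 1.414 (Δ0.081)  II: 1.134 (Δ0.199)  III: 1.386 (Δ0.053)  IV: 1.325 (Δ0.008)  V: 1.484 (Δ0.151)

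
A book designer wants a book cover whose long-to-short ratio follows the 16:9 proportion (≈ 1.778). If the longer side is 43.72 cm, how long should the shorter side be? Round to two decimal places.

16:9 ≈ 1.77778.
Shorter side = 43.72 ÷ 1.77778 ≈ 24.5925 → 24.59 cm.

24.59 cm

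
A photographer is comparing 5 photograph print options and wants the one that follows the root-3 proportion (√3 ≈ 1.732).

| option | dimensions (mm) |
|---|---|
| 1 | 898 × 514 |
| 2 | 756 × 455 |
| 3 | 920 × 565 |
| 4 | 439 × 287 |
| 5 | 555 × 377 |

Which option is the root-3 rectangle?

Ratios (long/short): 1 ≈ 1.747; 2 ≈ 1.662; 3 ≈ 1.628; 4 ≈ 1.530; 5 ≈ 1.472.
root-3 ≈ 1.732; option 1 is nearest (Δ 0.015).

1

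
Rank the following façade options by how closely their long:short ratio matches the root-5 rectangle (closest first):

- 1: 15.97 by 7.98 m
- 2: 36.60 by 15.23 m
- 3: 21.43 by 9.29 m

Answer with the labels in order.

Ratios: 1 = 15.97 / 7.98 ≈ 2.001; 2 = 36.60 / 15.23 ≈ 2.403; 3 = 21.43 / 9.29 ≈ 2.307.
|Δ from 2.236|: 1 0.235; 2 0.167; 3 0.071.

3, 2, 1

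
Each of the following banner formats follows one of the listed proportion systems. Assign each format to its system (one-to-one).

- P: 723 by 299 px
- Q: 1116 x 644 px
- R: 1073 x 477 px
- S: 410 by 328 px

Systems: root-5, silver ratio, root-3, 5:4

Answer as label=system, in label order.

P=silver ratio, Q=root-3, R=root-5, S=5:4

Ratios: P ≈ 2.418; Q ≈ 1.733; R ≈ 2.249; S ≈ 1.250.
Targets: root-5 ≈ 2.236; silver ratio ≈ 2.414; root-3 ≈ 1.732; 5:4 ≈ 1.250.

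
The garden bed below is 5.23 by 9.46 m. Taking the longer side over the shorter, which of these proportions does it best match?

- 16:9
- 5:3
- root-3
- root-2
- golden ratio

16:9

Ratio = 9.46 / 5.23 ≈ 1.809.
Distances: 16:9 1.778 (Δ 0.031); 5:3 1.667 (Δ 0.142); root-3 1.732 (Δ 0.077); root-2 1.414 (Δ 0.395); golden ratio 1.618 (Δ 0.191).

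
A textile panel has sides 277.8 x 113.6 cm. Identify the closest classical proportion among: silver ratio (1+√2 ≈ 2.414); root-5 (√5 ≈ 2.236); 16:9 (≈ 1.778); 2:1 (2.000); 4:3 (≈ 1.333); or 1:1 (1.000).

277.8/113.6 ≈ 2.445. Nearest candidates are silver ratio (2.414, off by 0.031) and root-5 (2.236, off by 0.209).

silver ratio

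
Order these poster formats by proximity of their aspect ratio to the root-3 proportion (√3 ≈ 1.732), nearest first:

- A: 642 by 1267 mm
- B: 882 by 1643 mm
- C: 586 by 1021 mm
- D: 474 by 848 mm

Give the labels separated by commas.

C, D, B, A

Ratios: A = 1267 / 642 ≈ 1.974; B = 1643 / 882 ≈ 1.863; C = 1021 / 586 ≈ 1.742; D = 848 / 474 ≈ 1.789.
|Δ from 1.732|: A 0.242; B 0.131; C 0.010; D 0.057.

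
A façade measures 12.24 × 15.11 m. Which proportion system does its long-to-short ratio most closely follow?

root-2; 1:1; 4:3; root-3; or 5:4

15.11/12.24 ≈ 1.234. Nearest candidates are 5:4 (1.250, off by 0.016) and 4:3 (1.333, off by 0.099).

5:4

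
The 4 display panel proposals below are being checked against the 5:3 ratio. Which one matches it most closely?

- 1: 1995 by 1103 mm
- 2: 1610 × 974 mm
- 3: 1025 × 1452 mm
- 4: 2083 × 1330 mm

Ratios (long/short): 1 ≈ 1.809; 2 ≈ 1.653; 3 ≈ 1.417; 4 ≈ 1.566.
5:3 ≈ 1.667; option 2 is nearest (Δ 0.014).

2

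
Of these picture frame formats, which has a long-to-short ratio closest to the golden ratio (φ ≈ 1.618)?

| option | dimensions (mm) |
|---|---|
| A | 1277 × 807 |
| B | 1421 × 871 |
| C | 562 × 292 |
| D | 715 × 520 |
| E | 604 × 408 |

B

Ratios (long/short): A ≈ 1.582; B ≈ 1.631; C ≈ 1.925; D ≈ 1.375; E ≈ 1.480.
golden ratio ≈ 1.618; option B is nearest (Δ 0.013).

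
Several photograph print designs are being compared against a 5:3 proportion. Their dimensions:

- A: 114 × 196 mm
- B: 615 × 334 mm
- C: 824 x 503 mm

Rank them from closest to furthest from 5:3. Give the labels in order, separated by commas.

C, A, B

A: 196/114 ≈ 1.719 → |1.719 − 1.667| = 0.052
B: 615/334 ≈ 1.841 → |1.841 − 1.667| = 0.174
C: 824/503 ≈ 1.638 → |1.638 − 1.667| = 0.029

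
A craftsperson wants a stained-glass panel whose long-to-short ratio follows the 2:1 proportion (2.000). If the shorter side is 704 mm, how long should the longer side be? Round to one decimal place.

1408.0 mm

2:1 = 2.00000.
Longer side = 704 × 2.00000 ≈ 1408.000 → 1408.0 mm.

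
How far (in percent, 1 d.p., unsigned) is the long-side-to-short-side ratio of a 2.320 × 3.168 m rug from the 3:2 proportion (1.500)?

Ratio = 3.168 / 2.320 ≈ 1.3655.
Ideal 3:2 = 1.5000. |1.3655 − 1.5000| / 1.5000 ≈ 8.97% → 9.0%.

9.0%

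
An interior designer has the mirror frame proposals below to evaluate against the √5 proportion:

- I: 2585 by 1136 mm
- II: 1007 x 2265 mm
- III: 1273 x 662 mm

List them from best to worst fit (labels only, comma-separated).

I: 2585/1136 ≈ 2.276 → |2.276 − 2.236| = 0.040
II: 2265/1007 ≈ 2.249 → |2.249 − 2.236| = 0.013
III: 1273/662 ≈ 1.923 → |1.923 − 2.236| = 0.313

II, I, III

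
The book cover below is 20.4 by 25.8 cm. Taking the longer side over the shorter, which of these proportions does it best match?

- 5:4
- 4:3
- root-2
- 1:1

5:4

25.8/20.4 ≈ 1.265. Nearest candidates are 5:4 (1.250, off by 0.015) and 4:3 (1.333, off by 0.068).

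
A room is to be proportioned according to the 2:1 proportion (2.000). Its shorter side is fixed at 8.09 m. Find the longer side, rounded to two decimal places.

2:1 = 2.00000.
Longer side = 8.09 × 2.00000 ≈ 16.1800 → 16.18 m.

16.18 m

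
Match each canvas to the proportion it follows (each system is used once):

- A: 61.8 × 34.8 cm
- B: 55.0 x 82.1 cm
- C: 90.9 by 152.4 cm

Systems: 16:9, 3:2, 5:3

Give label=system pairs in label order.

A=16:9, B=3:2, C=5:3

A = 61.8/34.8 ≈ 1.776 → 16:9 (1.778)
B = 82.1/55.0 ≈ 1.493 → 3:2 (1.500)
C = 152.4/90.9 ≈ 1.677 → 5:3 (1.667)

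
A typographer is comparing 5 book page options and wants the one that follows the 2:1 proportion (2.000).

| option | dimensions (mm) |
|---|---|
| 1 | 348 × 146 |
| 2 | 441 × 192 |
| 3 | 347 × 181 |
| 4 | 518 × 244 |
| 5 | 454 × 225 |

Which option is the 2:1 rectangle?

5

Target 2:1 ≈ 2.000.
1: 2.384 (Δ0.384)  2: 2.297 (Δ0.297)  3: 1.917 (Δ0.083)  4: 2.123 (Δ0.123)  5: 2.018 (Δ0.018)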